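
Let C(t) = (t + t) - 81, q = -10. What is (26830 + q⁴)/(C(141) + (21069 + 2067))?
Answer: 36830/23337 ≈ 1.5782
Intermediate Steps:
C(t) = -81 + 2*t (C(t) = 2*t - 81 = -81 + 2*t)
(26830 + q⁴)/(C(141) + (21069 + 2067)) = (26830 + (-10)⁴)/((-81 + 2*141) + (21069 + 2067)) = (26830 + 10000)/((-81 + 282) + 23136) = 36830/(201 + 23136) = 36830/23337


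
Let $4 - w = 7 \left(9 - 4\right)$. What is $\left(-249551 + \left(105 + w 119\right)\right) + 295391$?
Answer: $42256$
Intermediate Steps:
$w = -31$ ($w = 4 - 7 \left(9 - 4\right) = 4 - 7 \cdot 5 = 4 - 35 = -31$)
$\left(-249551 + \left(105 + w 119\right)\right) + 295391 = \left(-249551 + \left(105 - 3689\right)\right) + 295391 = \left(-249551 - 3584\right) + 295391 = -253135 + 295391 = 42256$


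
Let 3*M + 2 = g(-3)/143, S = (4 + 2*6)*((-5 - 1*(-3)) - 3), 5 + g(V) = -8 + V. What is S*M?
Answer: 24160/429 ≈ 56.317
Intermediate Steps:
g(V) = -13 + V (g(V) = -5 + (-8 + V) = -13 + V)
S = -80 (S = (4 + 12)*((-5 + 3) - 3) = 16*(-2 - 3) = 16*(-5) = -80)
M = -302/429 (M = -⅔ + ((-13 - 3)/143)/3 = -⅔ + (-16*1/143)/3 = -⅔ + (⅓)*(-16/143) = -⅔ - 16/429 = -302/429 ≈ -0.70396)
S*M = -80*(-302/429) = 24160/429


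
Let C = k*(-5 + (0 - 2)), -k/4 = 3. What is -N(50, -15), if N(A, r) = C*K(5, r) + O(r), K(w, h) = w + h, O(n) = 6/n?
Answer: 4202/5 ≈ 840.40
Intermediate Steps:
k = -12 (k = -4*3 = -12)
K(w, h) = h + w
C = 84 (C = -12*(-5 + (0 - 2)) = -12*(-5 - 2) = -12*(-7) = 84)
N(A, r) = 420 + 6/r + 84*r (N(A, r) = 84*(r + 5) + 6/r = 84*(5 + r) + 6/r = (420 + 84*r) + 6/r = 420 + 6/r + 84*r)
-N(50, -15) = -(420 + 6/(-15) + 84*(-15)) = -(420 + 6*(-1/15) - 1260) = -(420 - 2/5 - 1260) = -1*(-4202/5) = 4202/5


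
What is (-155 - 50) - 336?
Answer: -541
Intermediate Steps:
(-155 - 50) - 336 = -205 - 336 = -541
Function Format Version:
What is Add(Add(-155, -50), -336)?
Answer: -541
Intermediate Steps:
Add(Add(-155, -50), -336) = Add(-205, -336) = -541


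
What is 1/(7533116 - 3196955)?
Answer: 1/4336161 ≈ 2.3062e-7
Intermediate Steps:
1/(7533116 - 3196955) = 1/4336161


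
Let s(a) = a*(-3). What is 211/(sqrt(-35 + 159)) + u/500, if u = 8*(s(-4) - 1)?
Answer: 22/125 + 211*sqrt(31)/62 ≈ 19.124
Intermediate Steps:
s(a) = -3*a
u = 88 (u = 8*(-3*(-4) - 1) = 8*(12 - 1) = 8*11 = 88)
211/(sqrt(-35 + 159)) + u/500 = 211/(sqrt(-35 + 159)) + 88/500 = 211/(sqrt(124)) + 88*(1/500) = 211/((2*sqrt(31))) + 22/125 = 211*(sqrt(31)/62) + 22/125 = 211*sqrt(31)/62 + 22/125 = 22/125 + 211*sqrt(31)/62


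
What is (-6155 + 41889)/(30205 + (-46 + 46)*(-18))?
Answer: 35734/30205 ≈ 1.1830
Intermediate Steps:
(-6155 + 41889)/(30205 + (-46 + 46)*(-18)) = 35734/(30205 + 0*(-18)) = 35734/(30205 + 0) = 35734/30205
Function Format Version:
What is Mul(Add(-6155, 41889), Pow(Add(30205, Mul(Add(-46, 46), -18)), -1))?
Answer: Rational(35734, 30205) ≈ 1.1830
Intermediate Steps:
Mul(Add(-6155, 41889), Pow(Add(30205, Mul(Add(-46, 46), -18)), -1)) = Mul(35734, Pow(Add(30205, Mul(0, -18)), -1)) = Mul(35734, Pow(Add(30205, 0), -1)) = Mul(35734, Pow(30205, -1)) = Mul(35734, Rational(1, 30205)) = Rational(35734, 30205)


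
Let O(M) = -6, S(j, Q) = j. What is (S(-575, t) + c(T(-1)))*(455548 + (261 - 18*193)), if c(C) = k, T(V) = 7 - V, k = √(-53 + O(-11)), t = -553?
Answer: -260092625 + 452335*I*√59 ≈ -2.6009e+8 + 3.4745e+6*I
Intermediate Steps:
k = I*√59 (k = √(-53 - 6) = √(-59) = I*√59 ≈ 7.6811*I)
c(C) = I*√59
(S(-575, t) + c(T(-1)))*(455548 + (261 - 18*193)) = (-575 + I*√59)*(455548 + (261 - 18*193)) = (-575 + I*√59)*(455548 + (261 - 3474)) = (-575 + I*√59)*(455548 - 3213) = (-575 + I*√59)*452335 = -260092625 + 452335*I*√59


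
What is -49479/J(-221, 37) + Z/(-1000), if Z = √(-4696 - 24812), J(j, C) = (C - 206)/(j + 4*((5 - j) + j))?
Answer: -9945279/169 - I*√7377/500 ≈ -58848.0 - 0.17178*I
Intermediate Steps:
J(j, C) = (-206 + C)/(20 + j) (J(j, C) = (-206 + C)/(j + 4*5) = (-206 + C)/(j + 20) = (-206 + C)/(20 + j))
Z = 2*I*√7377 (Z = √(-29508) = 2*I*√7377 ≈ 171.78*I)
-49479/J(-221, 37) + Z/(-1000) = -49479*(20 - 221)/(-206 + 37) + (2*I*√7377)/(-1000) = -49479/(-169/(-201)) + (2*I*√7377)*(-1/1000) = -49479/((-1/201*(-169))) - I*√7377/500 = -49479/169/201 - I*√7377/500 = -49479*201/169 - I*√7377/500 = -9945279/169 - I*√7377/500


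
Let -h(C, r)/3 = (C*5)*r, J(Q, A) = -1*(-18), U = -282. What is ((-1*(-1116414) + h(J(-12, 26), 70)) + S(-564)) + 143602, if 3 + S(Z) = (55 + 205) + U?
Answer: 1241091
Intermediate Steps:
J(Q, A) = 18
S(Z) = -25 (S(Z) = -3 + ((55 + 205) - 282) = -3 + (260 - 282) = -3 - 22 = -25)
h(C, r) = -15*C*r (h(C, r) = -3*C*5*r = -3*5*C*r = -15*C*r)
((-1*(-1116414) + h(J(-12, 26), 70)) + S(-564)) + 143602 = ((-1*(-1116414) - 15*18*70) - 25) + 143602 = ((1116414 - 18900) - 25) + 143602 = (1097514 - 25) + 143602 = 1097489 + 143602 = 1241091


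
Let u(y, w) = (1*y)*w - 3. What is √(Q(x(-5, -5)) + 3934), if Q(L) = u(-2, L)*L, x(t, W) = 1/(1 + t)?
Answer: √62954/4 ≈ 62.727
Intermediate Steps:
u(y, w) = -3 + w*y (u(y, w) = y*w - 3 = w*y - 3 = -3 + w*y)
Q(L) = L*(-3 - 2*L) (Q(L) = (-3 + L*(-2))*L = (-3 - 2*L)*L = L*(-3 - 2*L))
√(Q(x(-5, -5)) + 3934) = √((-3 - 2/(1 - 5))/(1 - 5) + 3934) = √((-3 - 2/(-4))/(-4) + 3934) = √(-(-3 - 2*(-¼))/4 + 3934) = √(-(-3 + ½)/4 + 3934) = √(-¼*(-5/2) + 3934) = √(5/8 + 3934) = √(31477/8) = √62954/4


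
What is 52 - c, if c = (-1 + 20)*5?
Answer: -43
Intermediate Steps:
c = 95 (c = 19*5 = 95)
52 - c = 52 - 1*95 = 52 - 95 = -43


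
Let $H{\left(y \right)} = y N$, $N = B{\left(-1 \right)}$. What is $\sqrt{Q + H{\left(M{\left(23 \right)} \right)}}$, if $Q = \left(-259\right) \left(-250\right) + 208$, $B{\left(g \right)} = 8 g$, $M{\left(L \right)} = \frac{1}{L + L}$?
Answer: $\frac{\sqrt{34362690}}{23} \approx 254.87$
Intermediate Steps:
$M{\left(L \right)} = \frac{1}{2 L}$
$N = -8$ ($N = 8 \left(-1\right) = -8$)
$Q = 64958$ ($Q = 64750 + 208 = 64958$)
$H{\left(y \right)} = - 8 y$ ($H{\left(y \right)} = y \left(-8\right) = - 8 y$)
$\sqrt{Q + H{\left(M{\left(23 \right)} \right)}} = \sqrt{64958 - 8 \frac{1}{2 \cdot 23}} = \sqrt{64958 - 8 \cdot \frac{1}{2} \cdot \frac{1}{23}} = \sqrt{64958 - \frac{4}{23}} = \sqrt{\frac{1494030}{23}} = \frac{\sqrt{34362690}}{23}$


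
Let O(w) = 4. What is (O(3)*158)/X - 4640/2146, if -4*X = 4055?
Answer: -417936/150035 ≈ -2.7856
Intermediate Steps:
X = -4055/4 (X = -1/4*4055 = -4055/4 ≈ -1013.8)
(O(3)*158)/X - 4640/2146 = (4*158)/(-4055/4) - 4640/2146 = 632*(-4/4055) - 4640*1/2146 = -2528/4055 - 80/37 = -417936/150035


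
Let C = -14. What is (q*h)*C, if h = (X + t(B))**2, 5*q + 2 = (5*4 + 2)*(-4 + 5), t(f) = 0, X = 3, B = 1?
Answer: -504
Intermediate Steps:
q = 4 (q = -2/5 + ((5*4 + 2)*(-4 + 5))/5 = -2/5 + ((20 + 2)*1)/5 = -2/5 + (22*1)/5 = -2/5 + (1/5)*22 = -2/5 + 22/5 = 4)
h = 9 (h = (3 + 0)**2 = 3**2 = 9)
(q*h)*C = (4*9)*(-14) = 36*(-14) = -504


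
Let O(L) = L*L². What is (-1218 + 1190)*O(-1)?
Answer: 28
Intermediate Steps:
O(L) = L³
(-1218 + 1190)*O(-1) = (-1218 + 1190)*(-1)³ = -28*(-1) = 28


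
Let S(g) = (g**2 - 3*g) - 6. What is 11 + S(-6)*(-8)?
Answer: -373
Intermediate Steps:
S(g) = -6 + g**2 - 3*g
11 + S(-6)*(-8) = 11 + (-6 + (-6)**2 - 3*(-6))*(-8) = 11 + (-6 + 36 + 18)*(-8) = 11 + 48*(-8) = 11 - 384 = -373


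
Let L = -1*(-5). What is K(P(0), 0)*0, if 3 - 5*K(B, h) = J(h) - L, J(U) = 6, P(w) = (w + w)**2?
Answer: 0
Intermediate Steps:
P(w) = 4*w**2 (P(w) = (2*w)**2 = 4*w**2)
L = 5
K(B, h) = 2/5 (K(B, h) = 3/5 - (6 - 1*5)/5 = 3/5 - (6 - 5)/5 = 3/5 - 1/5*1 = 3/5 - 1/5 = 2/5)
K(P(0), 0)*0 = (2/5)*0 = 0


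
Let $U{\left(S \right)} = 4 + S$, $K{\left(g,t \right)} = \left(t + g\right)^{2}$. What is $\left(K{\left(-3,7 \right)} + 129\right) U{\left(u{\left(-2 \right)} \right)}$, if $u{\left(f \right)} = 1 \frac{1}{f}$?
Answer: $\frac{1015}{2} \approx 507.5$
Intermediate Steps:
$K{\left(g,t \right)} = \left(g + t\right)^{2}$
$u{\left(f \right)} = \frac{1}{f}$
$\left(K{\left(-3,7 \right)} + 129\right) U{\left(u{\left(-2 \right)} \right)} = \left(\left(-3 + 7\right)^{2} + 129\right) \left(4 + \frac{1}{-2}\right) = \left(4^{2} + 129\right) \left(4 - \frac{1}{2}\right) = \left(16 + 129\right) \frac{7}{2} = 145 \cdot \frac{7}{2} = \frac{1015}{2}$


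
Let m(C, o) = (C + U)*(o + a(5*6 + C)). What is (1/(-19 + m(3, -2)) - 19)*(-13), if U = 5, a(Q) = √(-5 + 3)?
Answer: 334646/1353 + 104*I*√2/1353 ≈ 247.34 + 0.10871*I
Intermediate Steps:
a(Q) = I*√2 (a(Q) = √(-2) = I*√2)
m(C, o) = (5 + C)*(o + I*√2) (m(C, o) = (C + 5)*(o + I*√2) = (5 + C)*(o + I*√2))
(1/(-19 + m(3, -2)) - 19)*(-13) = (1/(-19 + (5*(-2) + 3*(-2) + 5*I*√2 + I*3*√2)) - 19)*(-13) = (1/(-19 + (-10 - 6 + 5*I*√2 + 3*I*√2)) - 19)*(-13) = (1/(-19 + (-16 + 8*I*√2)) - 19)*(-13) = (1/(-35 + 8*I*√2) - 19)*(-13) = (-19 + 1/(-35 + 8*I*√2))*(-13) = 247 - 13/(-35 + 8*I*√2)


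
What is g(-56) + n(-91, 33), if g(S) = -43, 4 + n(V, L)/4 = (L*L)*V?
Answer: -396455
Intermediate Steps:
n(V, L) = -16 + 4*V*L**2 (n(V, L) = -16 + 4*((L*L)*V) = -16 + 4*(L**2*V) = -16 + 4*(V*L**2) = -16 + 4*V*L**2)
g(-56) + n(-91, 33) = -43 + (-16 + 4*(-91)*33**2) = -43 + (-16 + 4*(-91)*1089) = -43 + (-16 - 396396) = -43 - 396412 = -396455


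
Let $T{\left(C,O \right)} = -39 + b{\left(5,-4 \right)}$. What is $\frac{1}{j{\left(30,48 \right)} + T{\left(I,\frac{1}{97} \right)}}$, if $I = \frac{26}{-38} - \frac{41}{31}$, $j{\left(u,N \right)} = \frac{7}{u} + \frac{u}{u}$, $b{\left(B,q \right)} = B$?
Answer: $- \frac{30}{983} \approx -0.030519$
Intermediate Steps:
$j{\left(u,N \right)} = 1 + \frac{7}{u}$ ($j{\left(u,N \right)} = \frac{7}{u} + 1 = 1 + \frac{7}{u}$)
$I = - \frac{1182}{589}$ ($I = 26 \left(- \frac{1}{38}\right) - \frac{41}{31} = - \frac{13}{19} - \frac{41}{31} = - \frac{1182}{589} \approx -2.0068$)
$T{\left(C,O \right)} = -34$ ($T{\left(C,O \right)} = -39 + 5 = -34$)
$\frac{1}{j{\left(30,48 \right)} + T{\left(I,\frac{1}{97} \right)}} = \frac{1}{\frac{7 + 30}{30} - 34} = \frac{1}{\frac{1}{30} \cdot 37 - 34} = \frac{1}{\frac{37}{30} - 34} = \frac{1}{- \frac{983}{30}} = - \frac{30}{983}$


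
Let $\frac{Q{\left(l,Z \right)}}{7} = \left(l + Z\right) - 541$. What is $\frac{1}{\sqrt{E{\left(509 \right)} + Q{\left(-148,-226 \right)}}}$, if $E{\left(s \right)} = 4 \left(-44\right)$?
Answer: $- \frac{i \sqrt{6581}}{6581} \approx - 0.012327 i$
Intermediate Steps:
$E{\left(s \right)} = -176$
$Q{\left(l,Z \right)} = -3787 + 7 Z + 7 l$ ($Q{\left(l,Z \right)} = 7 \left(\left(l + Z\right) - 541\right) = 7 \left(\left(Z + l\right) - 541\right) = 7 \left(-541 + Z + l\right) = -3787 + 7 Z + 7 l$)
$\frac{1}{\sqrt{E{\left(509 \right)} + Q{\left(-148,-226 \right)}}} = \frac{1}{\sqrt{-176 + \left(-3787 + 7 \left(-226\right) + 7 \left(-148\right)\right)}} = \frac{1}{\sqrt{-176 - 6405}} = \frac{1}{\sqrt{-6581}} = \frac{1}{i \sqrt{6581}} = - \frac{i \sqrt{6581}}{6581}$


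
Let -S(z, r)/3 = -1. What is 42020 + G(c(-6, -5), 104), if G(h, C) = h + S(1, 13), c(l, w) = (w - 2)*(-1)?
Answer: 42030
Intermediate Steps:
c(l, w) = 2 - w (c(l, w) = (-2 + w)*(-1) = 2 - w)
S(z, r) = 3 (S(z, r) = -3*(-1) = 3)
G(h, C) = 3 + h (G(h, C) = h + 3 = 3 + h)
42020 + G(c(-6, -5), 104) = 42020 + (3 + (2 - 1*(-5))) = 42020 + (3 + (2 + 5)) = 42020 + (3 + 7) = 42020 + 10 = 42030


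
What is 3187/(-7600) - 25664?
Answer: -195049587/7600 ≈ -25664.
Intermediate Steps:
3187/(-7600) - 25664 = 3187*(-1/7600) - 25664 = -3187/7600 - 25664 = -195049587/7600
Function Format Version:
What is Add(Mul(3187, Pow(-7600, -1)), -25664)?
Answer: Rational(-195049587, 7600) ≈ -25664.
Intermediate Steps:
Add(Mul(3187, Pow(-7600, -1)), -25664) = Add(Mul(3187, Rational(-1, 7600)), -25664) = Add(Rational(-3187, 7600), -25664) = Rational(-195049587, 7600)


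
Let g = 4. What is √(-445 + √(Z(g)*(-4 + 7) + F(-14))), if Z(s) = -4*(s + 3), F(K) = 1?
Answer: √(-445 + I*√83) ≈ 0.2159 + 21.096*I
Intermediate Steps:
Z(s) = -12 - 4*s (Z(s) = -4*(3 + s) = -12 - 4*s)
√(-445 + √(Z(g)*(-4 + 7) + F(-14))) = √(-445 + √((-12 - 4*4)*(-4 + 7) + 1)) = √(-445 + √((-12 - 16)*3 + 1)) = √(-445 + √(-28*3 + 1)) = √(-445 + √(-84 + 1)) = √(-445 + √(-83)) = √(-445 + I*√83)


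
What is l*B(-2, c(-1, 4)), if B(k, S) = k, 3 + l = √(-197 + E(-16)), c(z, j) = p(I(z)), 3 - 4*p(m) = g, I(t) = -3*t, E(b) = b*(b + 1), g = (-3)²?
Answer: 6 - 2*√43 ≈ -7.1149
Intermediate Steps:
g = 9
E(b) = b*(1 + b)
p(m) = -3/2 (p(m) = ¾ - ¼*9 = ¾ - 9/4 = -3/2)
c(z, j) = -3/2
l = -3 + √43 (l = -3 + √(-197 - 16*(1 - 16)) = -3 + √(-197 - 16*(-15)) = -3 + √(-197 + 240) = -3 + √43 ≈ 3.5574)
l*B(-2, c(-1, 4)) = (-3 + √43)*(-2) = 6 - 2*√43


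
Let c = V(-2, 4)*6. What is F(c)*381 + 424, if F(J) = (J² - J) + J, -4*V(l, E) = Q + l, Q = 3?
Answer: 5125/4 ≈ 1281.3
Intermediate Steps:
V(l, E) = -¾ - l/4 (V(l, E) = -(3 + l)/4 = -¾ - l/4)
c = -3/2 (c = (-¾ - ¼*(-2))*6 = (-¾ + ½)*6 = -¼*6 = -3/2 ≈ -1.5000)
F(J) = J²
F(c)*381 + 424 = (-3/2)²*381 + 424 = (9/4)*381 + 424 = 3429/4 + 424 = 5125/4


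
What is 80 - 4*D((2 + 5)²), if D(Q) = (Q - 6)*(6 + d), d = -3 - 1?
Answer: -264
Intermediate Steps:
d = -4
D(Q) = -12 + 2*Q (D(Q) = (Q - 6)*(6 - 4) = (-6 + Q)*2 = -12 + 2*Q)
80 - 4*D((2 + 5)²) = 80 - 4*(-12 + 2*(2 + 5)²) = 80 - 4*(-12 + 2*7²) = 80 - 4*(-12 + 2*49) = 80 - 4*(-12 + 98) = 80 - 4*86 = 80 - 344 = -264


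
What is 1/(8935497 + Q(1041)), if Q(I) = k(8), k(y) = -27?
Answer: 1/8935470 ≈ 1.1191e-7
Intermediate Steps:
Q(I) = -27
1/(8935497 + Q(1041)) = 1/(8935497 - 27) = 1/8935470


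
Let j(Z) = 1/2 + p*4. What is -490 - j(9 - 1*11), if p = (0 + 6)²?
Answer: -1269/2 ≈ -634.50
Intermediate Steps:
p = 36 (p = 6² = 36)
j(Z) = 289/2 (j(Z) = 1/2 + 36*4 = 1*(½) + 144 = ½ + 144 = 289/2)
-490 - j(9 - 1*11) = -490 - 1*289/2 = -490 - 289/2 = -1269/2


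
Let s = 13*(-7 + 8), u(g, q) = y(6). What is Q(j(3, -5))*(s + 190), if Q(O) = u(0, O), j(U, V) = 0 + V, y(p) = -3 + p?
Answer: 609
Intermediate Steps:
u(g, q) = 3 (u(g, q) = -3 + 6 = 3)
j(U, V) = V
Q(O) = 3
s = 13 (s = 13*1 = 13)
Q(j(3, -5))*(s + 190) = 3*(13 + 190) = 3*203 = 609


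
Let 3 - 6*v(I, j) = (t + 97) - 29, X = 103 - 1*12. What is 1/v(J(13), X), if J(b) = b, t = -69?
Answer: 3/2 ≈ 1.5000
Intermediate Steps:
X = 91 (X = 103 - 12 = 91)
v(I, j) = 2/3 (v(I, j) = 1/2 - ((-69 + 97) - 29)/6 = 1/2 - (28 - 29)/6 = 1/2 - 1/6*(-1) = 1/2 + 1/6 = 2/3)
1/v(J(13), X) = 1/(2/3) = 3/2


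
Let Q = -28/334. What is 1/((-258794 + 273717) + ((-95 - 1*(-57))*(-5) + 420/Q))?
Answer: 1/10103 ≈ 9.8980e-5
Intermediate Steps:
Q = -14/167 (Q = -28*1/334 = -14/167 ≈ -0.083832)
1/((-258794 + 273717) + ((-95 - 1*(-57))*(-5) + 420/Q)) = 1/((-258794 + 273717) + ((-95 - 1*(-57))*(-5) + 420/(-14/167))) = 1/(14923 + ((-95 + 57)*(-5) + 420*(-167/14))) = 1/(14923 + (-38*(-5) - 5010)) = 1/(14923 + (190 - 5010)) = 1/(14923 - 4820) = 1/10103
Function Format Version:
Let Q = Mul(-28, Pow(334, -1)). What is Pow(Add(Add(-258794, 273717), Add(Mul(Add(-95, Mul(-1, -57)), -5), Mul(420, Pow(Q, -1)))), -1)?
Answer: Rational(1, 10103) ≈ 9.8980e-5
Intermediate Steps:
Q = Rational(-14, 167) (Q = Mul(-28, Rational(1, 334)) = Rational(-14, 167) ≈ -0.083832)
Pow(Add(Add(-258794, 273717), Add(Mul(Add(-95, Mul(-1, -57)), -5), Mul(420, Pow(Q, -1)))), -1) = Pow(Add(Add(-258794, 273717), Add(Mul(Add(-95, Mul(-1, -57)), -5), Mul(420, Pow(Rational(-14, 167), -1)))), -1) = Pow(Add(14923, Add(Mul(Add(-95, 57), -5), Mul(420, Rational(-167, 14)))), -1) = Pow(Add(14923, Add(Mul(-38, -5), -5010)), -1) = Pow(Add(14923, Add(190, -5010)), -1) = Pow(Add(14923, -4820), -1) = Pow(10103, -1) = Rational(1, 10103)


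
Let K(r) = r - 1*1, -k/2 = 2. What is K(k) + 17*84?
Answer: 1423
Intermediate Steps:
k = -4 (k = -2*2 = -4)
K(r) = -1 + r (K(r) = r - 1 = -1 + r)
K(k) + 17*84 = (-1 - 4) + 17*84 = -5 + 1428 = 1423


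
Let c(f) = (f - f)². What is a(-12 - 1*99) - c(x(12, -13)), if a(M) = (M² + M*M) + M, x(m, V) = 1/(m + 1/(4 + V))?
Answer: 24531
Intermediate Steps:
c(f) = 0 (c(f) = 0² = 0)
a(M) = M + 2*M² (a(M) = (M² + M²) + M = 2*M² + M = M + 2*M²)
a(-12 - 1*99) - c(x(12, -13)) = (-12 - 1*99)*(1 + 2*(-12 - 1*99)) - 1*0 = (-12 - 99)*(1 + 2*(-12 - 99)) + 0 = -111*(1 + 2*(-111)) + 0 = -111*(1 - 222) + 0 = -111*(-221) + 0 = 24531 + 0 = 24531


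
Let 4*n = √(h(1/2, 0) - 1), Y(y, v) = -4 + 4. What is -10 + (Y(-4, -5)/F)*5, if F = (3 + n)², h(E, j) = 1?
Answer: -10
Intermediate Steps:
Y(y, v) = 0
n = 0 (n = √(1 - 1)/4 = √0/4 = (¼)*0 = 0)
F = 9 (F = (3 + 0)² = 3² = 9)
-10 + (Y(-4, -5)/F)*5 = -10 + (0/9)*5 = -10 + (0*(⅑))*5 = -10 + 0*5 = -10 + 0 = -10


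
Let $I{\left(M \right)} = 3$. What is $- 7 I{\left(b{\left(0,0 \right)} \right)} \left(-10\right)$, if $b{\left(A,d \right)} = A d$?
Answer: $210$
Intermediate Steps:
$- 7 I{\left(b{\left(0,0 \right)} \right)} \left(-10\right) = \left(-7\right) 3 \left(-10\right) = \left(-21\right) \left(-10\right) = 210$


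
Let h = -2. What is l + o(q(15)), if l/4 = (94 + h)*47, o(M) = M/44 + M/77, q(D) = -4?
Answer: 121071/7 ≈ 17296.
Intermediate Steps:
o(M) = M/28 (o(M) = M*(1/44) + M*(1/77) = M/44 + M/77 = M/28)
l = 17296 (l = 4*((94 - 2)*47) = 4*(92*47) = 4*4324 = 17296)
l + o(q(15)) = 17296 + (1/28)*(-4) = 17296 - ⅐ = 121071/7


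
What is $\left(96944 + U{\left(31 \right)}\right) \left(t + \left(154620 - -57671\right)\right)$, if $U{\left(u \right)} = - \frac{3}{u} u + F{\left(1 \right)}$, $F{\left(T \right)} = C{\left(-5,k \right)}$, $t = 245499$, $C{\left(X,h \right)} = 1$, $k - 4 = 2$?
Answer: $44379078180$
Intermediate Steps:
$k = 6$ ($k = 4 + 2 = 6$)
$F{\left(T \right)} = 1$
$U{\left(u \right)} = -2$ ($U{\left(u \right)} = - \frac{3}{u} u + 1 = -3 + 1 = -2$)
$\left(96944 + U{\left(31 \right)}\right) \left(t + \left(154620 - -57671\right)\right) = \left(96944 - 2\right) \left(245499 + \left(154620 - -57671\right)\right) = 96942 \left(245499 + \left(154620 + 57671\right)\right) = 96942 \left(245499 + 212291\right) = 96942 \cdot 457790 = 44379078180$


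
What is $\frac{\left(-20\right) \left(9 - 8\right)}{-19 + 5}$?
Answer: $\frac{10}{7} \approx 1.4286$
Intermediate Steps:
$\frac{\left(-20\right) \left(9 - 8\right)}{-19 + 5} = \frac{\left(-20\right) 1}{-14} = \left(-20\right) \left(- \frac{1}{14}\right) = \frac{10}{7}$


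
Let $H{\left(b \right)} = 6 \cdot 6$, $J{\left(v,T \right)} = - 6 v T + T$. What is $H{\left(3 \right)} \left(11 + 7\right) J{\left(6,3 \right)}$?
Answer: $-68040$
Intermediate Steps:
$J{\left(v,T \right)} = T - 6 T v$ ($J{\left(v,T \right)} = - 6 T v + T = T - 6 T v$)
$H{\left(b \right)} = 36$
$H{\left(3 \right)} \left(11 + 7\right) J{\left(6,3 \right)} = 36 \left(11 + 7\right) 3 \left(1 - 36\right) = 36 \cdot 18 \cdot 3 \left(1 - 36\right) = 648 \cdot 3 \left(-35\right) = 648 \left(-105\right) = -68040$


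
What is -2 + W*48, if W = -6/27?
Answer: -38/3 ≈ -12.667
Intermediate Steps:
W = -2/9 (W = -6*1/27 = -2/9 ≈ -0.22222)
-2 + W*48 = -2 - 2/9*48 = -2 - 32/3 = -38/3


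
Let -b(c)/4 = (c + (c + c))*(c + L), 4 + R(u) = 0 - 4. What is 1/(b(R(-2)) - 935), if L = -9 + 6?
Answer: -1/1991 ≈ -0.00050226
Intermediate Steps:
L = -3
R(u) = -8 (R(u) = -4 + (0 - 4) = -4 - 4 = -8)
b(c) = -12*c*(-3 + c) (b(c) = -4*(c + (c + c))*(c - 3) = -4*(c + 2*c)*(-3 + c) = -4*3*c*(-3 + c) = -12*c*(-3 + c))
1/(b(R(-2)) - 935) = 1/(12*(-8)*(3 - 1*(-8)) - 935) = 1/(12*(-8)*(3 + 8) - 935) = 1/(12*(-8)*11 - 935) = 1/(-1056 - 935) = 1/(-1991) = -1/1991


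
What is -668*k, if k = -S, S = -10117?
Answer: -6758156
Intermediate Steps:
k = 10117 (k = -1*(-10117) = 10117)
-668*k = -668*10117 = -6758156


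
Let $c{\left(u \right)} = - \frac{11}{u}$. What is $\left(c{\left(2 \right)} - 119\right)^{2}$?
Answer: $\frac{62001}{4} \approx 15500.0$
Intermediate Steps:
$\left(c{\left(2 \right)} - 119\right)^{2} = \left(- \frac{11}{2} - 119\right)^{2} = \left(- \frac{249}{2}\right)^{2} = \frac{62001}{4}$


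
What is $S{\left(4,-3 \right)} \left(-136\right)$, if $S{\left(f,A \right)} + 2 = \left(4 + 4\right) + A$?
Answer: $-408$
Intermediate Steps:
$S{\left(f,A \right)} = 6 + A$ ($S{\left(f,A \right)} = -2 + \left(\left(4 + 4\right) + A\right) = -2 + \left(8 + A\right) = 6 + A$)
$S{\left(4,-3 \right)} \left(-136\right) = \left(6 - 3\right) \left(-136\right) = 3 \left(-136\right) = -408$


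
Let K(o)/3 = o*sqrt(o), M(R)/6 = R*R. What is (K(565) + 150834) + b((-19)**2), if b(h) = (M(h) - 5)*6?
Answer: 4842360 + 1695*sqrt(565) ≈ 4.8826e+6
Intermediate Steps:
M(R) = 6*R**2 (M(R) = 6*(R*R) = 6*R**2)
K(o) = 3*o**(3/2) (K(o) = 3*(o*sqrt(o)) = 3*o**(3/2))
b(h) = -30 + 36*h**2 (b(h) = (6*h**2 - 5)*6 = (-5 + 6*h**2)*6 = -30 + 36*h**2)
(K(565) + 150834) + b((-19)**2) = (3*565**(3/2) + 150834) + (-30 + 36*((-19)**2)**2) = (3*(565*sqrt(565)) + 150834) + (-30 + 36*361**2) = (1695*sqrt(565) + 150834) + (-30 + 36*130321) = (150834 + 1695*sqrt(565)) + (-30 + 4691556) = (150834 + 1695*sqrt(565)) + 4691526 = 4842360 + 1695*sqrt(565)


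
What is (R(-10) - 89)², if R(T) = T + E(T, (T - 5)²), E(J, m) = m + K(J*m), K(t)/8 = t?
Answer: 319479876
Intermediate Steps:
K(t) = 8*t
E(J, m) = m + 8*J*m (E(J, m) = m + 8*(J*m) = m + 8*J*m)
R(T) = T + (-5 + T)²*(1 + 8*T) (R(T) = T + (T - 5)²*(1 + 8*T) = T + (-5 + T)²*(1 + 8*T))
(R(-10) - 89)² = ((-10 + (-5 - 10)² + 8*(-10)*(-5 - 10)²) - 89)² = ((-10 + (-15)² + 8*(-10)*(-15)²) - 89)² = ((-10 + 225 + 8*(-10)*225) - 89)² = ((-10 + 225 - 18000) - 89)² = (-17785 - 89)² = (-17874)² = 319479876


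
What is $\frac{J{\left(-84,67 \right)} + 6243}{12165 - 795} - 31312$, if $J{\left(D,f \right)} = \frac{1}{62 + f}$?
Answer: $- \frac{22962722206}{733365} \approx -31311.0$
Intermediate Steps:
$\frac{J{\left(-84,67 \right)} + 6243}{12165 - 795} - 31312 = \frac{\frac{1}{62 + 67} + 6243}{12165 - 795} - 31312 = \frac{\frac{1}{129} + 6243}{11370} - 31312 = \left(\frac{1}{129} + 6243\right) \frac{1}{11370} - 31312 = \frac{805348}{129} \cdot \frac{1}{11370} - 31312 = \frac{402674}{733365} - 31312 = - \frac{22962722206}{733365}$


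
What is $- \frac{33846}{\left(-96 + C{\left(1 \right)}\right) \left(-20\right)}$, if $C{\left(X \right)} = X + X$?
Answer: $- \frac{16923}{940} \approx -18.003$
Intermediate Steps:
$C{\left(X \right)} = 2 X$
$- \frac{33846}{\left(-96 + C{\left(1 \right)}\right) \left(-20\right)} = - \frac{33846}{\left(-96 + 2 \cdot 1\right) \left(-20\right)} = - \frac{33846}{\left(-96 + 2\right) \left(-20\right)} = - \frac{33846}{\left(-94\right) \left(-20\right)} = - \frac{33846}{1880} = \left(-33846\right) \frac{1}{1880} = - \frac{16923}{940}$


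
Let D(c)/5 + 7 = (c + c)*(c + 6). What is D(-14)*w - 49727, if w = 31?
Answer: -16092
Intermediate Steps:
D(c) = -35 + 10*c*(6 + c) (D(c) = -35 + 5*((c + c)*(c + 6)) = -35 + 5*((2*c)*(6 + c)) = -35 + 5*(2*c*(6 + c)) = -35 + 10*c*(6 + c))
D(-14)*w - 49727 = (-35 + 10*(-14)² + 60*(-14))*31 - 49727 = (-35 + 10*196 - 840)*31 - 49727 = (-35 + 1960 - 840)*31 - 49727 = 1085*31 - 49727 = 33635 - 49727 = -16092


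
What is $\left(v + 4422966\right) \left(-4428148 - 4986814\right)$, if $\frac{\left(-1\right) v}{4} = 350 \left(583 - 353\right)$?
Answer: $-38610439053292$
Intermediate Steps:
$v = -322000$ ($v = - 4 \cdot 350 \left(583 - 353\right) = - 4 \cdot 350 \cdot 230 = \left(-4\right) 80500 = -322000$)
$\left(v + 4422966\right) \left(-4428148 - 4986814\right) = \left(-322000 + 4422966\right) \left(-4428148 - 4986814\right) = 4100966 \left(-9414962\right) = -38610439053292$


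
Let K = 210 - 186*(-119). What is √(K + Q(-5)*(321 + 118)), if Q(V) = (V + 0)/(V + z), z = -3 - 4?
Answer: √810969/6 ≈ 150.09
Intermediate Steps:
K = 22344 (K = 210 + 22134 = 22344)
z = -7
Q(V) = V/(-7 + V) (Q(V) = (V + 0)/(V - 7) = V/(-7 + V))
√(K + Q(-5)*(321 + 118)) = √(22344 + (-5/(-7 - 5))*(321 + 118)) = √(22344 - 5/(-12)*439) = √(22344 - 5*(-1/12)*439) = √(22344 + (5/12)*439) = √(22344 + 2195/12) = √(270323/12) = √810969/6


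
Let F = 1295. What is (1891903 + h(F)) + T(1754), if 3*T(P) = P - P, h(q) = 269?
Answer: 1892172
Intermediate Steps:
T(P) = 0 (T(P) = (P - P)/3 = (1/3)*0 = 0)
(1891903 + h(F)) + T(1754) = (1891903 + 269) + 0 = 1892172 + 0 = 1892172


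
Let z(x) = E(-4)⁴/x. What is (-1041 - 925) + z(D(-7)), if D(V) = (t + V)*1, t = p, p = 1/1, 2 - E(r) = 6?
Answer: -6026/3 ≈ -2008.7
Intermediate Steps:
E(r) = -4 (E(r) = 2 - 1*6 = 2 - 6 = -4)
p = 1 (p = 1*1 = 1)
t = 1
D(V) = 1 + V (D(V) = (1 + V)*1 = 1 + V)
z(x) = 256/x (z(x) = (-4)⁴/x = 256/x)
(-1041 - 925) + z(D(-7)) = (-1041 - 925) + 256/(1 - 7) = -1966 + 256/(-6) = -1966 + 256*(-⅙) = -1966 - 128/3 = -6026/3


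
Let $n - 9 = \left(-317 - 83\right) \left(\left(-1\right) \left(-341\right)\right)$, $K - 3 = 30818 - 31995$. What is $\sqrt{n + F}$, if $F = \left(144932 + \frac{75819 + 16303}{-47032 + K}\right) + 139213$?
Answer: $\frac{\sqrt{85837257089903}}{24103} \approx 384.39$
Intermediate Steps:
$K = -1174$ ($K = 3 + \left(30818 - 31995\right) = 3 - 1177 = -1174$)
$n = -136391$ ($n = 9 + \left(-317 - 83\right) \left(\left(-1\right) \left(-341\right)\right) = 9 - 136400 = -136391$)
$F = \frac{6848700874}{24103}$ ($F = \left(144932 + \frac{75819 + 16303}{-47032 - 1174}\right) + 139213 = \left(144932 + \frac{92122}{-48206}\right) + 139213 = \left(144932 + 92122 \left(- \frac{1}{48206}\right)\right) + 139213 = \left(144932 - \frac{46061}{24103}\right) + 139213 = \frac{3493249935}{24103} + 139213 = \frac{6848700874}{24103} \approx 2.8414 \cdot 10^{5}$)
$\sqrt{n + F} = \sqrt{-136391 + \frac{6848700874}{24103}} = \sqrt{\frac{3561268601}{24103}} = \frac{\sqrt{85837257089903}}{24103}$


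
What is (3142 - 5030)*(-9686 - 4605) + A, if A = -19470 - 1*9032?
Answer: 26952906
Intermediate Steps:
A = -28502 (A = -19470 - 9032 = -28502)
(3142 - 5030)*(-9686 - 4605) + A = (3142 - 5030)*(-9686 - 4605) - 28502 = -1888*(-14291) - 28502 = 26981408 - 28502 = 26952906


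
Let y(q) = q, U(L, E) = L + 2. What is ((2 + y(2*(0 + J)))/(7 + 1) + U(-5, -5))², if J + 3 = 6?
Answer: 4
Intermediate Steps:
U(L, E) = 2 + L
J = 3 (J = -3 + 6 = 3)
((2 + y(2*(0 + J)))/(7 + 1) + U(-5, -5))² = ((2 + 2*(0 + 3))/(7 + 1) + (2 - 5))² = ((2 + 2*3)/8 - 3)² = ((2 + 6)*(⅛) - 3)² = (8*(⅛) - 3)² = (1 - 3)² = (-2)² = 4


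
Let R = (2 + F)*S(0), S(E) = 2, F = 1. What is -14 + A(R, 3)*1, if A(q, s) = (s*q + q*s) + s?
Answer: 25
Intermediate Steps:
R = 6 (R = (2 + 1)*2 = 3*2 = 6)
A(q, s) = s + 2*q*s (A(q, s) = (q*s + q*s) + s = 2*q*s + s = s + 2*q*s)
-14 + A(R, 3)*1 = -14 + (3*(1 + 2*6))*1 = -14 + (3*(1 + 12))*1 = -14 + (3*13)*1 = -14 + 39*1 = -14 + 39 = 25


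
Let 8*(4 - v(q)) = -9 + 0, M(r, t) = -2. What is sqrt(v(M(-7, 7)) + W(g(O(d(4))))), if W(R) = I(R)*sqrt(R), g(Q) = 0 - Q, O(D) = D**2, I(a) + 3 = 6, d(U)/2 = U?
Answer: sqrt(82 + 384*I)/4 ≈ 3.8514 + 3.1158*I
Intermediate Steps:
d(U) = 2*U
I(a) = 3 (I(a) = -3 + 6 = 3)
v(q) = 41/8 (v(q) = 4 - (-9 + 0)/8 = 4 - 1/8*(-9) = 4 + 9/8 = 41/8)
g(Q) = -Q
W(R) = 3*sqrt(R)
sqrt(v(M(-7, 7)) + W(g(O(d(4))))) = sqrt(41/8 + 3*sqrt(-(2*4)**2)) = sqrt(41/8 + 3*sqrt(-1*8**2)) = sqrt(41/8 + 3*sqrt(-1*64)) = sqrt(41/8 + 3*sqrt(-64)) = sqrt(41/8 + 3*(8*I)) = sqrt(41/8 + 24*I)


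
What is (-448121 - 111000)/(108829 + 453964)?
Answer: -559121/562793 ≈ -0.99347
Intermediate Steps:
(-448121 - 111000)/(108829 + 453964) = -559121/562793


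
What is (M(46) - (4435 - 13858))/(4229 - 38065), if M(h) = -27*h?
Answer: -8181/33836 ≈ -0.24178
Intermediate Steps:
M(h) = -27*h
(M(46) - (4435 - 13858))/(4229 - 38065) = (-27*46 - (4435 - 13858))/(4229 - 38065) = (-1242 - 1*(-9423))/(-33836) = (-1242 + 9423)*(-1/33836) = 8181*(-1/33836) = -8181/33836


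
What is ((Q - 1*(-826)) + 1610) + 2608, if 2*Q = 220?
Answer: 5154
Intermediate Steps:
Q = 110 (Q = (½)*220 = 110)
((Q - 1*(-826)) + 1610) + 2608 = ((110 - 1*(-826)) + 1610) + 2608 = ((110 + 826) + 1610) + 2608 = (936 + 1610) + 2608 = 2546 + 2608 = 5154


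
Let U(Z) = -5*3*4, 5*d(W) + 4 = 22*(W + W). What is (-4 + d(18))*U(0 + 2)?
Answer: -9216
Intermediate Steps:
d(W) = -4/5 + 44*W/5 (d(W) = -4/5 + (22*(W + W))/5 = -4/5 + (22*(2*W))/5 = -4/5 + (44*W)/5 = -4/5 + 44*W/5)
U(Z) = -60 (U(Z) = -15*4 = -60)
(-4 + d(18))*U(0 + 2) = (-4 + (-4/5 + (44/5)*18))*(-60) = (-4 + (-4/5 + 792/5))*(-60) = (-4 + 788/5)*(-60) = (768/5)*(-60) = -9216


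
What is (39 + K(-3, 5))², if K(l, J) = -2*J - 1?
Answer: 784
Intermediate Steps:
K(l, J) = -1 - 2*J
(39 + K(-3, 5))² = (39 + (-1 - 2*5))² = (39 + (-1 - 10))² = (39 - 11)² = 28² = 784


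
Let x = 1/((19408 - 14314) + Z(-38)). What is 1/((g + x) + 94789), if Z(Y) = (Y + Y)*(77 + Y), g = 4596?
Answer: 2130/211690051 ≈ 1.0062e-5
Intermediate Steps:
Z(Y) = 2*Y*(77 + Y) (Z(Y) = (2*Y)*(77 + Y) = 2*Y*(77 + Y))
x = 1/2130 (x = 1/((19408 - 14314) + 2*(-38)*(77 - 38)) = 1/(5094 + 2*(-38)*39) = 1/(5094 - 2964) = 1/2130 ≈ 0.00046948)
1/((g + x) + 94789) = 1/((4596 + 1/2130) + 94789) = 1/(9789481/2130 + 94789) = 1/(211690051/2130) = 2130/211690051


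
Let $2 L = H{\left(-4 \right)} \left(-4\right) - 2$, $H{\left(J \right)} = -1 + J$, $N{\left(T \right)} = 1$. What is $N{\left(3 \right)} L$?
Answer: $9$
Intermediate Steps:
$L = 9$ ($L = \frac{\left(-1 - 4\right) \left(-4\right) - 2}{2} = \frac{\left(-5\right) \left(-4\right) - 2}{2} = \frac{20 - 2}{2} = \frac{1}{2} \cdot 18 = 9$)
$N{\left(3 \right)} L = 1 \cdot 9 = 9$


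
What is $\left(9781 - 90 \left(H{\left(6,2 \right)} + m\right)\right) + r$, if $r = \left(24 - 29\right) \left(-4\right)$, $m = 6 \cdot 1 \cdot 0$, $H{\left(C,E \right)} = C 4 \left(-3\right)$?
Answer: $16281$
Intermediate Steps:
$H{\left(C,E \right)} = - 12 C$ ($H{\left(C,E \right)} = 4 C \left(-3\right) = - 12 C$)
$m = 0$ ($m = 6 \cdot 0 = 0$)
$r = 20$ ($r = \left(-5\right) \left(-4\right) = 20$)
$\left(9781 - 90 \left(H{\left(6,2 \right)} + m\right)\right) + r = \left(9781 - 90 \left(\left(-12\right) 6 + 0\right)\right) + 20 = \left(9781 - 90 \left(-72 + 0\right)\right) + 20 = \left(9781 - -6480\right) + 20 = \left(9781 + 6480\right) + 20 = 16261 + 20 = 16281$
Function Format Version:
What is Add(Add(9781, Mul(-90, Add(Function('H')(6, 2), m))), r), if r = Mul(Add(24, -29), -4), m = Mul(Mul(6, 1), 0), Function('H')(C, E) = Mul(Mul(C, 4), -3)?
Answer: 16281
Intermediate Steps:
Function('H')(C, E) = Mul(-12, C) (Function('H')(C, E) = Mul(Mul(4, C), -3) = Mul(-12, C))
m = 0 (m = Mul(6, 0) = 0)
r = 20 (r = Mul(-5, -4) = 20)
Add(Add(9781, Mul(-90, Add(Function('H')(6, 2), m))), r) = Add(Add(9781, Mul(-90, Add(Mul(-12, 6), 0))), 20) = Add(Add(9781, Mul(-90, Add(-72, 0))), 20) = Add(Add(9781, Mul(-90, -72)), 20) = Add(Add(9781, 6480), 20) = Add(16261, 20) = 16281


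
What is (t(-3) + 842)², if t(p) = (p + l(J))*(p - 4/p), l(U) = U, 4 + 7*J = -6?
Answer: 318158569/441 ≈ 7.2145e+5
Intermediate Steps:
J = -10/7 (J = -4/7 + (⅐)*(-6) = -4/7 - 6/7 = -10/7 ≈ -1.4286)
t(p) = (-10/7 + p)*(p - 4/p) (t(p) = (p - 10/7)*(p - 4/p) = (-10/7 + p)*(p - 4/p))
(t(-3) + 842)² = ((-4 + (-3)² - 10/7*(-3) + (40/7)/(-3)) + 842)² = ((-4 + 9 + 30/7 + (40/7)*(-⅓)) + 842)² = ((-4 + 9 + 30/7 - 40/21) + 842)² = (155/21 + 842)² = (17837/21)² = 318158569/441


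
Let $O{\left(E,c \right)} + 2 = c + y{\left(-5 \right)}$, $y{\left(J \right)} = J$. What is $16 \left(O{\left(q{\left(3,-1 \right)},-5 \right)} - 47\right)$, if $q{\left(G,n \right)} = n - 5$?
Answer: $-944$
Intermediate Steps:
$q{\left(G,n \right)} = -5 + n$
$O{\left(E,c \right)} = -7 + c$ ($O{\left(E,c \right)} = -2 + \left(c - 5\right) = -2 + \left(-5 + c\right) = -7 + c$)
$16 \left(O{\left(q{\left(3,-1 \right)},-5 \right)} - 47\right) = 16 \left(\left(-7 - 5\right) - 47\right) = 16 \left(-12 - 47\right) = 16 \left(-59\right) = -944$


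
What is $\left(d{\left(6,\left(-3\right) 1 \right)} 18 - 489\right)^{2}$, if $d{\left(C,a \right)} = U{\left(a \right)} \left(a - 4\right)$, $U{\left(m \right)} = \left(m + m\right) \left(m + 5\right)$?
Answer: $1046529$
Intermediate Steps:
$U{\left(m \right)} = 2 m \left(5 + m\right)$
$d{\left(C,a \right)} = 2 a \left(-4 + a\right) \left(5 + a\right)$ ($d{\left(C,a \right)} = 2 a \left(5 + a\right) \left(a - 4\right) = 2 a \left(5 + a\right) \left(-4 + a\right) = 2 a \left(-4 + a\right) \left(5 + a\right)$)
$\left(d{\left(6,\left(-3\right) 1 \right)} 18 - 489\right)^{2} = \left(2 \left(\left(-3\right) 1\right) \left(-4 - 3\right) \left(5 - 3\right) 18 - 489\right)^{2} = \left(2 \left(-3\right) \left(-4 - 3\right) \left(5 - 3\right) 18 - 489\right)^{2} = \left(2 \left(-3\right) \left(-7\right) 2 \cdot 18 - 489\right)^{2} = \left(84 \cdot 18 - 489\right)^{2} = \left(1512 - 489\right)^{2} = 1023^{2} = 1046529$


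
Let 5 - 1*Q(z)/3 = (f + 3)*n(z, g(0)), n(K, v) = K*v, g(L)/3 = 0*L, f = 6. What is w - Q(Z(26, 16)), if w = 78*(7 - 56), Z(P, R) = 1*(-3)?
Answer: -3837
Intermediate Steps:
g(L) = 0 (g(L) = 3*(0*L) = 3*0 = 0)
Z(P, R) = -3
Q(z) = 15 (Q(z) = 15 - 3*(6 + 3)*z*0 = 15 - 27*0 = 15 - 3*0 = 15 + 0 = 15)
w = -3822 (w = 78*(-49) = -3822)
w - Q(Z(26, 16)) = -3822 - 1*15 = -3822 - 15 = -3837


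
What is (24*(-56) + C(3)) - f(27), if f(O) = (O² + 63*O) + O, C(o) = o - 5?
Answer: -3803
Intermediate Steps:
C(o) = -5 + o
f(O) = O² + 64*O
(24*(-56) + C(3)) - f(27) = (24*(-56) + (-5 + 3)) - 27*(64 + 27) = (-1344 - 2) - 27*91 = -1346 - 1*2457 = -1346 - 2457 = -3803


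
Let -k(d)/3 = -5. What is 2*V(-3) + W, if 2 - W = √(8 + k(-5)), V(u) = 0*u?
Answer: 2 - √23 ≈ -2.7958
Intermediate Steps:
V(u) = 0
k(d) = 15 (k(d) = -3*(-5) = 15)
W = 2 - √23 (W = 2 - √(8 + 15) = 2 - √23 ≈ -2.7958)
2*V(-3) + W = 2*0 + (2 - √23) = 0 + (2 - √23) = 2 - √23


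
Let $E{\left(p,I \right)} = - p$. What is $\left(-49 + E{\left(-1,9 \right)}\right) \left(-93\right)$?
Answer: $4464$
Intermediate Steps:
$\left(-49 + E{\left(-1,9 \right)}\right) \left(-93\right) = \left(-49 - -1\right) \left(-93\right) = \left(-49 + 1\right) \left(-93\right) = \left(-48\right) \left(-93\right) = 4464$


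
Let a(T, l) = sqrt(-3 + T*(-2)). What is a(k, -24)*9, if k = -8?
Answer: 9*sqrt(13) ≈ 32.450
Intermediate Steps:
a(T, l) = sqrt(-3 - 2*T)
a(k, -24)*9 = sqrt(-3 - 2*(-8))*9 = sqrt(-3 + 16)*9 = sqrt(13)*9 = 9*sqrt(13)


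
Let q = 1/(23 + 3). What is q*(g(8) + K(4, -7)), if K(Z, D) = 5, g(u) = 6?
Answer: 11/26 ≈ 0.42308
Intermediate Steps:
q = 1/26 ≈ 0.038462
q*(g(8) + K(4, -7)) = (6 + 5)/26 = (1/26)*11 = 11/26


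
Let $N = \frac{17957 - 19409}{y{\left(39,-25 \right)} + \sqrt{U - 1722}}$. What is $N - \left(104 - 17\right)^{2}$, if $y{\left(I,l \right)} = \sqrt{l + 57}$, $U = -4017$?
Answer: $\frac{3 \left(-484 - 10092 \sqrt{2} - 2523 i \sqrt{5739}\right)}{4 \sqrt{2} + i \sqrt{5739}} \approx -7570.4 + 19.06 i$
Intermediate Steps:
$y{\left(I,l \right)} = \sqrt{57 + l}$
$N = - \frac{1452}{4 \sqrt{2} + i \sqrt{5739}}$ ($N = \frac{17957 - 19409}{\sqrt{57 - 25} + \sqrt{-4017 - 1722}} = - \frac{1452}{\sqrt{32} + \sqrt{-5739}} = - \frac{1452}{4 \sqrt{2} + i \sqrt{5739}} \approx -1.4233 + 19.06 i$)
$N - \left(104 - 17\right)^{2} = - \frac{1452}{4 \sqrt{2} + i \sqrt{5739}} - \left(104 - 17\right)^{2} = - \frac{1452}{4 \sqrt{2} + i \sqrt{5739}} - 87^{2} = - \frac{1452}{4 \sqrt{2} + i \sqrt{5739}} - 7569 = -7569 - \frac{1452}{4 \sqrt{2} + i \sqrt{5739}}$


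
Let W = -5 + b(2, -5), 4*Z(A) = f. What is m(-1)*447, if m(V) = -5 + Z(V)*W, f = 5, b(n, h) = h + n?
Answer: -6705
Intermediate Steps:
Z(A) = 5/4 (Z(A) = (¼)*5 = 5/4)
W = -8 (W = -5 + (-5 + 2) = -5 - 3 = -8)
m(V) = -15 (m(V) = -5 + (5/4)*(-8) = -5 - 10 = -15)
m(-1)*447 = -15*447 = -6705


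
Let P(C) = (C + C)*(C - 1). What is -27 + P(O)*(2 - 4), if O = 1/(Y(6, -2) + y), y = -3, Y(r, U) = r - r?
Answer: -259/9 ≈ -28.778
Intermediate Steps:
Y(r, U) = 0
O = -⅓ (O = 1/(0 - 3) = 1/(-3) = -⅓ ≈ -0.33333)
P(C) = 2*C*(-1 + C) (P(C) = (2*C)*(-1 + C) = 2*C*(-1 + C))
-27 + P(O)*(2 - 4) = -27 + (2*(-⅓)*(-1 - ⅓))*(2 - 4) = -27 + (2*(-⅓)*(-4/3))*(-2) = -27 + (8/9)*(-2) = -27 - 16/9 = -259/9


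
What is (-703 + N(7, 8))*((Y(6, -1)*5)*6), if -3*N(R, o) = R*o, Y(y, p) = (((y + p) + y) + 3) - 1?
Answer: -281450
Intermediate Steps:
Y(y, p) = 2 + p + 2*y (Y(y, p) = (((p + y) + y) + 3) - 1 = ((p + 2*y) + 3) - 1 = (3 + p + 2*y) - 1 = 2 + p + 2*y)
N(R, o) = -R*o/3
(-703 + N(7, 8))*((Y(6, -1)*5)*6) = (-703 - ⅓*7*8)*(((2 - 1 + 2*6)*5)*6) = (-703 - 56/3)*(((2 - 1 + 12)*5)*6) = -2165*13*5*6/3 = -140725*6/3 = -2165/3*390 = -281450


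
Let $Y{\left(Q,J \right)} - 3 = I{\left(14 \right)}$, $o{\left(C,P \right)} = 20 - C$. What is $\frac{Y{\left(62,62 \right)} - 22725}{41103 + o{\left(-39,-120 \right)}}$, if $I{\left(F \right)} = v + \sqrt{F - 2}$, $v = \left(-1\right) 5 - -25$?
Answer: $- \frac{11351}{20581} + \frac{\sqrt{3}}{20581} \approx -0.55144$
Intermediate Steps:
$v = 20$ ($v = -5 + 25 = 20$)
$I{\left(F \right)} = 20 + \sqrt{-2 + F}$ ($I{\left(F \right)} = 20 + \sqrt{F - 2} = 20 + \sqrt{-2 + F}$)
$Y{\left(Q,J \right)} = 23 + 2 \sqrt{3}$ ($Y{\left(Q,J \right)} = 3 + \left(20 + \sqrt{-2 + 14}\right) = 3 + \left(20 + \sqrt{12}\right) = 3 + \left(20 + 2 \sqrt{3}\right) = 23 + 2 \sqrt{3}$)
$\frac{Y{\left(62,62 \right)} - 22725}{41103 + o{\left(-39,-120 \right)}} = \frac{\left(23 + 2 \sqrt{3}\right) - 22725}{41103 + \left(20 - -39\right)} = \frac{-22702 + 2 \sqrt{3}}{41103 + \left(20 + 39\right)} = \frac{-22702 + 2 \sqrt{3}}{41103 + 59} = \frac{-22702 + 2 \sqrt{3}}{41162} = \left(-22702 + 2 \sqrt{3}\right) \frac{1}{41162} = - \frac{11351}{20581} + \frac{\sqrt{3}}{20581}$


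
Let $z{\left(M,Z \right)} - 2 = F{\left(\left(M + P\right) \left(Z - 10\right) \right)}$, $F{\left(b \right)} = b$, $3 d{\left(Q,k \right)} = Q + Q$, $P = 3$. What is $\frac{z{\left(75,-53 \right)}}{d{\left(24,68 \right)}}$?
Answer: $-307$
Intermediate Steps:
$d{\left(Q,k \right)} = \frac{2 Q}{3}$ ($d{\left(Q,k \right)} = \frac{Q + Q}{3} = \frac{2 Q}{3}$)
$z{\left(M,Z \right)} = 2 + \left(-10 + Z\right) \left(3 + M\right)$ ($z{\left(M,Z \right)} = 2 + \left(M + 3\right) \left(Z - 10\right) = 2 + \left(3 + M\right) \left(-10 + Z\right) = 2 + \left(-10 + Z\right) \left(3 + M\right)$)
$\frac{z{\left(75,-53 \right)}}{d{\left(24,68 \right)}} = \frac{-28 - 750 + 3 \left(-53\right) + 75 \left(-53\right)}{\frac{2}{3} \cdot 24} = \frac{-28 - 750 - 159 - 3975}{16} = \left(-4912\right) \frac{1}{16} = -307$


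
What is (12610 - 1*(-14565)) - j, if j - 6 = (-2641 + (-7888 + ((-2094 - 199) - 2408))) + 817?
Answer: 41582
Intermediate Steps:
j = -14407 (j = 6 + ((-2641 + (-7888 + ((-2094 - 199) - 2408))) + 817) = 6 + ((-2641 + (-7888 + (-2293 - 2408))) + 817) = 6 + ((-2641 + (-7888 - 4701)) + 817) = 6 + ((-2641 - 12589) + 817) = 6 + (-15230 + 817) = 6 - 14413 = -14407)
(12610 - 1*(-14565)) - j = (12610 - 1*(-14565)) - 1*(-14407) = (12610 + 14565) + 14407 = 27175 + 14407 = 41582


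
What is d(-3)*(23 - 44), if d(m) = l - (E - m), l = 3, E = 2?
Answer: 42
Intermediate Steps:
d(m) = 1 + m (d(m) = 3 - (2 - m) = 3 + (-2 + m) = 1 + m)
d(-3)*(23 - 44) = (1 - 3)*(23 - 44) = -2*(-21) = 42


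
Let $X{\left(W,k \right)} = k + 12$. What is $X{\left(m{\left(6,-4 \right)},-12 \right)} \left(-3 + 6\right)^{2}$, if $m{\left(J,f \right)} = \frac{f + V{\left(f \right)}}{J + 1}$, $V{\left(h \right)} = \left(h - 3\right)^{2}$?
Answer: $0$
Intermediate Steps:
$V{\left(h \right)} = \left(-3 + h\right)^{2}$
$m{\left(J,f \right)} = \frac{f + \left(-3 + f\right)^{2}}{1 + J}$ ($m{\left(J,f \right)} = \frac{f + \left(-3 + f\right)^{2}}{J + 1} = \frac{f + \left(-3 + f\right)^{2}}{1 + J}$)
$X{\left(W,k \right)} = 12 + k$
$X{\left(m{\left(6,-4 \right)},-12 \right)} \left(-3 + 6\right)^{2} = \left(12 - 12\right) \left(-3 + 6\right)^{2} = 0 \cdot 3^{2} = 0 \cdot 9 = 0$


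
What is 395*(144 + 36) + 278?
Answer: 71378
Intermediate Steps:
395*(144 + 36) + 278 = 395*180 + 278 = 71100 + 278 = 71378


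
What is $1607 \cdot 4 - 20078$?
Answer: $-13650$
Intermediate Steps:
$1607 \cdot 4 - 20078 = 6428 - 20078 = -13650$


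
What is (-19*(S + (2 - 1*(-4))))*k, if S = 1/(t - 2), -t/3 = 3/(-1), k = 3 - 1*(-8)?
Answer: -8987/7 ≈ -1283.9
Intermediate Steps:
k = 11 (k = 3 + 8 = 11)
t = 9 (t = -9/(-1) = -9*(-1) = -3*(-3) = 9)
S = ⅐ (S = 1/(9 - 2) = 1/7 = ⅐ ≈ 0.14286)
(-19*(S + (2 - 1*(-4))))*k = -19*(⅐ + (2 - 1*(-4)))*11 = -19*(⅐ + (2 + 4))*11 = -19*(⅐ + 6)*11 = -19*43/7*11 = -817/7*11 = -8987/7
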